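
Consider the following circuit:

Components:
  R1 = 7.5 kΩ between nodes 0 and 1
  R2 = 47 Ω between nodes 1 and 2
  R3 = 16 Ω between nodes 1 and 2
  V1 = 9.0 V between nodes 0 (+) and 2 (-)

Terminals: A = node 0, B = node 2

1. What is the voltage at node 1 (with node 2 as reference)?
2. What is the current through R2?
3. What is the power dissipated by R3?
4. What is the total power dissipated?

Nodal analysis, taking node 2 as the 0 V reference.
Source V1 fixes V_0 = 9 V.
KCL at each unknown node (sum of currents leaving = 0; resistances in Ω):
  Node 1: (V_1 - 9)/7500 + (V_1 - 0)/47 + (V_1 - 0)/16 = 0
Collecting terms: 0.08391 × V_1 = 0.0012  =>  V_1 = 0.0143 V
Part 1:
  Read off the nodal solution: V_1 = 0.0143 V
Part 2:
  I_R2 = (V_1 - V_2)/R2 = (0.0143 - 0)/47 = 0.0003043 A
  Magnitude: I_R2 = 0.0003043 A
Part 3:
  I_R3 = (V_1 - V_2)/R3 = (0.0143 - 0)/16 = 0.0008938 A
  P_R3 = I_R3² × R3 = (0.0008938)² × 16 = 0.00001278 W
Part 4:
  Power in each resistor, P = (ΔV)²/R:
    P_R1 = (9 - 0.0143)²/7500 = 0.01077 W
    P_R2 = (0.0143 - 0)²/47 = 0.000004351 W
    P_R3 = (0.0143 - 0)²/16 = 0.00001278 W
  P_total = P_R1 + P_R2 + P_R3 = 0.01078 W

Final answers:
1. V_1 = 0.0143 V
2. I_R2 = 0.0003043 A
3. P_R3 = 1.278e-05 W
4. P_total = 0.01078 W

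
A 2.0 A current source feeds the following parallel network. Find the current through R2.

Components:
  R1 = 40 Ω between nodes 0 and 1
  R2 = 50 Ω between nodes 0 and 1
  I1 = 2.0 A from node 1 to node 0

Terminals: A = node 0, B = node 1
All resistors sit directly between nodes 0 and 1, so they are in parallel and share one voltage V; the full source current 2 A splits among them.
1/R_par = 1/40 + 1/50 = 0.045 S  =>  R_par = 22.22 Ω
V = I × R_par = 2 × 22.22 = 44.44 V
I_R2 = V/R2 = 44.44/50 = 0.8889 A

Final answer: 0.8889 A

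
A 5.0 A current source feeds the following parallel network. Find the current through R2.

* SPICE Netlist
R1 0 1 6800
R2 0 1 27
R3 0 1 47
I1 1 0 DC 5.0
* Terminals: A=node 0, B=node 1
All resistors sit directly between nodes 0 and 1, so they are in parallel and share one voltage V; the full source current 5 A splits among them.
1/R_par = 1/6800 + 1/27 + 1/47 = 0.05846 S  =>  R_par = 17.11 Ω
V = I × R_par = 5 × 17.11 = 85.53 V
I_R2 = V/R2 = 85.53/27 = 3.168 A

Final answer: 3.168 A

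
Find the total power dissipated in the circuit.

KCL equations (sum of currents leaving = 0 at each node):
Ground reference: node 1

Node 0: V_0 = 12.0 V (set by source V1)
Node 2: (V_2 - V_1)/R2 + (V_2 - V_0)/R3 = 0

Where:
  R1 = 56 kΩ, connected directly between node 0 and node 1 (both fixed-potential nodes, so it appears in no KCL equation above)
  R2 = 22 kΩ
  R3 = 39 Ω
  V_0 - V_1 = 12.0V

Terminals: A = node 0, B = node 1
Nodal analysis, taking node 1 as the 0 V reference.
Source V1 fixes V_0 = 12 V.
KCL at each unknown node (sum of currents leaving = 0; resistances in Ω):
  Node 2: (V_2 - 0)/22000 + (V_2 - 12)/39 = 0
Collecting terms: 0.02569 × V_2 = 0.3077  =>  V_2 = 11.98 V
Power in each resistor, P = (ΔV)²/R:
  P_R1 = (12 - 0)²/56000 = 0.002571 W
  P_R2 = (0 - 11.98)²/22000 = 0.006522 W
  P_R3 = (12 - 11.98)²/39 = 0.00001156 W
P_total = P_R1 + P_R2 + P_R3 = 0.009105 W

Final answer: 0.009105 W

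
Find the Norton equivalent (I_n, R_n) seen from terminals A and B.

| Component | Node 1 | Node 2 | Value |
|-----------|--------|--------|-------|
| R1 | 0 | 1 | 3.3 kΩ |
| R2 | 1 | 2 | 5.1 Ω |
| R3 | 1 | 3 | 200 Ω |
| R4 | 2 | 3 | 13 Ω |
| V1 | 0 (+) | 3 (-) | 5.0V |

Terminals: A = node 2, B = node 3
Find the Thévenin equivalent first; then I_n = V_th/R_th and R_n = R_th.
Step 1 — V_th is the open-circuit voltage V_A - V_B (nothing connected across the terminals).
Nodal analysis, taking node 3 as the 0 V reference.
Source V1 fixes V_0 = 5 V.
KCL at each unknown node (sum of currents leaving = 0; resistances in Ω):
  Node 1: (V_1 - 5)/3300 + (V_1 - V_2)/5.1 + (V_1 - 0)/200 = 0
  Node 2: (V_2 - V_1)/5.1 + (V_2 - 0)/13 = 0
Collecting terms (coefficients in siemens):
  0.2014·V_1 - 0.1961·V_2 = 0.001515
  0.273·V_2 - 0.1961·V_1 = 0
Determinant D = (0.2014)(0.273) - (-0.1961)(-0.1961) = 0.01653
V_1 = [(0.001515)(0.273) - (-0.1961)(0)]/D = 0.02502 V
V_2 = [(0.2014)(0) - (0.001515)(-0.1961)]/D = 0.01797 V
V_th = V_2 - V_3 = 0.01797 - 0 = 0.01797 V
Step 2 — R_th: zero the source — replace V1 by a short circuit (node 3 merges into node 0) — and find the resistance seen between A (node 2) and B (node 0).
Reduce the network between node 2 (A) and node 0 (B) by series/parallel combination:
  Rp1 = R1 ‖ R3 (parallel, both between nodes 0 and 1) = 1/(1/3300 + 1/200) = 188.6 Ω
  Rs1 = R2 + Rp1 (series, joined only at node 1) = 5.1 + 188.6 = 193.7 Ω
  Rp2 = R4 ‖ Rs1 (parallel, both between nodes 0 and 2) = 1/(1/13 + 1/193.7) = 12.18 Ω
R_th = 12.18 Ω
I_n = V_th/R_th = 0.01797/12.18 = 0.001475 A, and R_n = R_th = 12.18 Ω

Final answer: I_n = 0.001475 A, R_n = 12.18 Ω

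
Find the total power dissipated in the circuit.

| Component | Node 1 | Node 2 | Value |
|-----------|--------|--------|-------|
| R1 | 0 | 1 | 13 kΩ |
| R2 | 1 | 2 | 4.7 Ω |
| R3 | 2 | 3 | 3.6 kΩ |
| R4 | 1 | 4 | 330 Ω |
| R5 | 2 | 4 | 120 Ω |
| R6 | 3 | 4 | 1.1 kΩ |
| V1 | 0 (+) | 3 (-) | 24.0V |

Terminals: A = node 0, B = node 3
Nodal analysis, taking node 3 as the 0 V reference.
Source V1 fixes V_0 = 24 V.
KCL at each unknown node (sum of currents leaving = 0; resistances in Ω):
  Node 1: (V_1 - 24)/13000 + (V_1 - V_2)/4.7 + (V_1 - V_4)/330 = 0
  Node 2: (V_2 - V_1)/4.7 + (V_2 - 0)/3600 + (V_2 - V_4)/120 = 0
  Node 4: (V_4 - V_1)/330 + (V_4 - V_2)/120 + (V_4 - 0)/1100 = 0
Collecting terms (coefficients in siemens):
  0.2159·V_1 - 0.2128·V_2 - 0.00303·V_4 = 0.001846
  0.2214·V_2 - 0.2128·V_1 - 0.008333·V_4 = 0
  0.01227·V_4 - 0.00303·V_1 - 0.008333·V_2 = 0
Solving these 3 simultaneous equations (Gaussian elimination) gives:
  V_1 = 1.548 V, V_2 = 1.541 V, V_4 = 1.429 V
Power in each resistor, P = (ΔV)²/R:
  P_R1 = (24 - 1.548)²/13000 = 0.03878 W
  P_R2 = (1.548 - 1.541)²/4.7 = 0.000008776 W
  P_R3 = (1.541 - 0)²/3600 = 0.00066 W
  P_R4 = (1.548 - 1.429)²/330 = 0.00004292 W
  P_R5 = (1.541 - 1.429)²/120 = 0.0001056 W
  P_R6 = (0 - 1.429)²/1100 = 0.001856 W
P_total = P_R1 + P_R2 + P_R3 + P_R4 + P_R5 + P_R6 = 0.04145 W

Final answer: 0.04145 W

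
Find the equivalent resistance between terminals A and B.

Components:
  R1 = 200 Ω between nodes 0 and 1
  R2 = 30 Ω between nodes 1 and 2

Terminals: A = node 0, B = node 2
Reduce the network between node 0 (A) and node 2 (B) by series/parallel combination:
  Rs1 = R1 + R2 (series, joined only at node 1) = 200 + 30 = 230 Ω
R_eq = 230 Ω

Final answer: 230 Ω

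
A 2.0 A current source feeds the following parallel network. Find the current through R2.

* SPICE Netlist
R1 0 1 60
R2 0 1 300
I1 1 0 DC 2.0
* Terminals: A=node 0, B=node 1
All resistors sit directly between nodes 0 and 1, so they are in parallel and share one voltage V; the full source current 2 A splits among them.
1/R_par = 1/60 + 1/300 = 0.02 S  =>  R_par = 50 Ω
V = I × R_par = 2 × 50 = 100 V
I_R2 = V/R2 = 100/300 = 0.3333 A

Final answer: 0.3333 A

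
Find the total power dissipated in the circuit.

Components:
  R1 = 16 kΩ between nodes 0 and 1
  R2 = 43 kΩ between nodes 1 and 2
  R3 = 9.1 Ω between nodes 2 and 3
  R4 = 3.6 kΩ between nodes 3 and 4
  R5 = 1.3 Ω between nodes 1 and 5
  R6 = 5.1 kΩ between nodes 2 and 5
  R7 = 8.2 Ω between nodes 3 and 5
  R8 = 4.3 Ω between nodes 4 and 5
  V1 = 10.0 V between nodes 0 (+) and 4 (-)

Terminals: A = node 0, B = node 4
Nodal analysis, taking node 4 as the 0 V reference.
Source V1 fixes V_0 = 10 V.
KCL at each unknown node (sum of currents leaving = 0; resistances in Ω):
  Node 1: (V_1 - 10)/16000 + (V_1 - V_2)/43000 + (V_1 - V_5)/1.3 = 0
  Node 2: (V_2 - V_1)/43000 + (V_2 - V_3)/9.1 + (V_2 - V_5)/5100 = 0
  Node 3: (V_3 - V_2)/9.1 + (V_3 - 0)/3600 + (V_3 - V_5)/8.2 = 0
  Node 5: (V_5 - V_1)/1.3 + (V_5 - V_2)/5100 + (V_5 - V_3)/8.2 + (V_5 - 0)/4.3 = 0
Collecting terms (coefficients in siemens):
  0.7693·V_1 - 0.00002326·V_2 - 0.7692·V_5 = 0.000625
  0.1101·V_2 - 0.00002326·V_1 - 0.1099·V_3 - 0.0001961·V_5 = 0
  0.2321·V_3 - 0.1099·V_2 - 0.122·V_5 = 0
  1.124·V_5 - 0.7692·V_1 - 0.0001961·V_2 - 0.122·V_3 = 0
Solving these 4 simultaneous equations (Gaussian elimination) gives:
  V_1 = 0.003496 V, V_2 = 0.002678 V, V_3 = 0.002677 V, V_5 = 0.002683 V
Power in each resistor, P = (ΔV)²/R:
  P_R1 = (10 - 0.003496)²/16000 = 0.006246 W
  P_R2 = (0.003496 - 0.002678)²/43000 = 0.00000000001556 W
  P_R3 = (0.002678 - 0.002677)²/9.1 = 0.000000000000003695 W
  P_R4 = (0.002677 - 0)²/3600 = 0.000000001991 W
  P_R5 = (0.003496 - 0.002683)²/1.3 = 0.0000005074 W
  P_R6 = (0.002678 - 0.002683)²/5100 = 0.000000000000006483 W
  P_R7 = (0.002677 - 0.002683)²/8.2 = 0.000000000004293 W
  P_R8 = (0 - 0.002683)²/4.3 = 0.000001675 W
P_total = P_R1 + P_R2 + P_R3 + P_R4 + P_R5 + P_R6 + P_R7 + P_R8 = 0.006248 W

Final answer: 0.006248 W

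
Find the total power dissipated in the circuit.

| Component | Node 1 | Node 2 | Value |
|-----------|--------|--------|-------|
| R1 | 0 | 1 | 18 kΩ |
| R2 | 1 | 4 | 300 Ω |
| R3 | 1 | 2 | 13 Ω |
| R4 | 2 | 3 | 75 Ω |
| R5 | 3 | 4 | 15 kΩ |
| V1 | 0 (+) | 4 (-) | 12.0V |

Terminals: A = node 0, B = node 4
Nodal analysis, taking node 4 as the 0 V reference.
Source V1 fixes V_0 = 12 V.
KCL at each unknown node (sum of currents leaving = 0; resistances in Ω):
  Node 1: (V_1 - 12)/18000 + (V_1 - 0)/300 + (V_1 - V_2)/13 = 0
  Node 2: (V_2 - V_1)/13 + (V_2 - V_3)/75 = 0
  Node 3: (V_3 - V_2)/75 + (V_3 - 0)/15000 = 0
Collecting terms (coefficients in siemens):
  0.08031·V_1 - 0.07692·V_2 = 0.0006667
  0.09026·V_2 - 0.07692·V_1 - 0.01333·V_3 = 0
  0.0134·V_3 - 0.01333·V_2 = 0
Solving these 3 simultaneous equations (Gaussian elimination) gives:
  V_1 = 0.1929 V, V_2 = 0.1928 V, V_3 = 0.1918 V
Power in each resistor, P = (ΔV)²/R:
  P_R1 = (12 - 0.1929)²/18000 = 0.007745 W
  P_R2 = (0.1929 - 0)²/300 = 0.0001241 W
  P_R3 = (0.1929 - 0.1928)²/13 = 0.000000002126 W
  P_R4 = (0.1928 - 0.1918)²/75 = 0.00000001227 W
  P_R5 = (0.1918 - 0)²/15000 = 0.000002453 W
P_total = P_R1 + P_R2 + P_R3 + P_R4 + P_R5 = 0.007871 W

Final answer: 0.007871 W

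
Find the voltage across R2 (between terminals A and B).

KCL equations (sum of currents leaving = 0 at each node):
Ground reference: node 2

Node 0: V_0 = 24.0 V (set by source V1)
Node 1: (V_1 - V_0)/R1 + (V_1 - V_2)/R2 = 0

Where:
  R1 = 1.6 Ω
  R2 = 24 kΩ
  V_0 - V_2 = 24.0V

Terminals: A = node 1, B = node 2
R1 and R2 are in series across V1 (node 0 → node 1 → node 2), and the output A–B is taken across R2, so this is a voltage divider.
Series current: I = V1/(R1 + R2) = 24/(1.6 + 24000) = 24/24000 = 0.0009999 A
V_R2 = I × R2 = V1 × R2/(R1 + R2) = 24 × 24000/24000 = 24 V

Final answer: 24 V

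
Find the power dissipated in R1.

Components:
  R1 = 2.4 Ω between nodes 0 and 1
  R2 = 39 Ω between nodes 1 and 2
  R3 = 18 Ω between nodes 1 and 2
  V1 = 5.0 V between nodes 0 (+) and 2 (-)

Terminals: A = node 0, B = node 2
Nodal analysis, taking node 2 as the 0 V reference.
Source V1 fixes V_0 = 5 V.
KCL at each unknown node (sum of currents leaving = 0; resistances in Ω):
  Node 1: (V_1 - 5)/2.4 + (V_1 - 0)/39 + (V_1 - 0)/18 = 0
Collecting terms: 0.4979 × V_1 = 2.083  =>  V_1 = 4.185 V
I_R1 = (V_0 - V_1)/R1 = (5 - 4.185)/2.4 = 0.3398 A
P_R1 = I_R1² × R1 = (0.3398)² × 2.4 = 0.2771 W

Final answer: 0.2771 W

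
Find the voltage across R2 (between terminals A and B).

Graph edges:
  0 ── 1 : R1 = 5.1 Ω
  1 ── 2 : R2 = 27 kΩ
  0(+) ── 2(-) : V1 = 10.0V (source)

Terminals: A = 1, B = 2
R1 and R2 are in series across V1 (node 0 → node 1 → node 2), and the output A–B is taken across R2, so this is a voltage divider.
Series current: I = V1/(R1 + R2) = 10/(5.1 + 27000) = 10/27010 = 0.0003703 A
V_R2 = I × R2 = V1 × R2/(R1 + R2) = 10 × 27000/27010 = 9.998 V

Final answer: 9.998 V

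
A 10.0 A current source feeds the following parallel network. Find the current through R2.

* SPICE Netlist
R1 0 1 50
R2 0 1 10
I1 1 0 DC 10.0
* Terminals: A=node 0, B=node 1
All resistors sit directly between nodes 0 and 1, so they are in parallel and share one voltage V; the full source current 10 A splits among them.
1/R_par = 1/50 + 1/10 = 0.12 S  =>  R_par = 8.333 Ω
V = I × R_par = 10 × 8.333 = 83.33 V
I_R2 = V/R2 = 83.33/10 = 8.333 A

Final answer: 8.333 A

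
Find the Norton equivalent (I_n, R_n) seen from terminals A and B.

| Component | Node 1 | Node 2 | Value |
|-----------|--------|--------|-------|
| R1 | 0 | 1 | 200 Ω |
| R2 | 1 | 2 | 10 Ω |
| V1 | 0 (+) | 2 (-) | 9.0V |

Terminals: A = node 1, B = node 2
Find the Thévenin equivalent first; then I_n = V_th/R_th and R_n = R_th.
Step 1 — V_th is the open-circuit voltage V_A - V_B (nothing connected across the terminals).
Nodal analysis, taking node 2 as the 0 V reference.
Source V1 fixes V_0 = 9 V.
KCL at each unknown node (sum of currents leaving = 0; resistances in Ω):
  Node 1: (V_1 - 9)/200 + (V_1 - 0)/10 = 0
Collecting terms: 0.105 × V_1 = 0.045  =>  V_1 = 0.4286 V
V_th = V_1 - V_2 = 0.4286 - 0 = 0.4286 V
Step 2 — R_th: zero the source — replace V1 by a short circuit (node 2 merges into node 0) — and find the resistance seen between A (node 1) and B (node 0).
Reduce the network between node 1 (A) and node 0 (B) by series/parallel combination:
  Rp1 = R1 ‖ R2 (parallel, both between nodes 0 and 1) = 1/(1/200 + 1/10) = 9.524 Ω
R_th = 9.524 Ω
I_n = V_th/R_th = 0.4286/9.524 = 0.045 A, and R_n = R_th = 9.524 Ω

Final answer: I_n = 0.045 A, R_n = 9.524 Ω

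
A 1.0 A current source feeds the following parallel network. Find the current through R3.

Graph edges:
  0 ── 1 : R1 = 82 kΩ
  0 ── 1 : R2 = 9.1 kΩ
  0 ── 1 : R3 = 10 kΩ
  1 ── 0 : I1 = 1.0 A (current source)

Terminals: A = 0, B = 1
All resistors sit directly between nodes 0 and 1, so they are in parallel and share one voltage V; the full source current 1 A splits among them.
1/R_par = 1/82000 + 1/9100 + 1/10000 = 0.0002221 S  =>  R_par = 4503 Ω
V = I × R_par = 1 × 4503 = 4503 V
I_R3 = V/R3 = 4503/10000 = 0.4503 A

Final answer: 0.4503 A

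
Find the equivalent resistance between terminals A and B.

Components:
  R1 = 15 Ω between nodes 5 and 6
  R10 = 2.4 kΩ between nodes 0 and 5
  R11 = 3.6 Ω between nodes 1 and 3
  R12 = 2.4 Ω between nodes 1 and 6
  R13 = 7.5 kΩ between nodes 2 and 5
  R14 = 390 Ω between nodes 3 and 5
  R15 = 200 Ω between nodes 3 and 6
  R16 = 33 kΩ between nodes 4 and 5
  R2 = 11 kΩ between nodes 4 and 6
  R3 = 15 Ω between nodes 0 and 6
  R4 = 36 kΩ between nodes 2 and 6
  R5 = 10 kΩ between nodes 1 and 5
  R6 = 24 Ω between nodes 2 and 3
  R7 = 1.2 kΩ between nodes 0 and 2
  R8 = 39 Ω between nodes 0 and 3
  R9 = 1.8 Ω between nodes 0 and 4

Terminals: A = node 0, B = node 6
The network is not a plain series/parallel combination. Inject a 1 A test current into terminal A (node 0) and return it from terminal B (node 6); then R_eq = V_A / (1 A).
Nodal analysis, taking node 6 as the 0 V reference.
Current source I_test pushes 1 A into node 0 and draws it out of node 6.
KCL at each unknown node (sum of currents leaving = 0; resistances in Ω):
  Node 0: (V_0 - 0)/15 + (V_0 - V_2)/1200 + (V_0 - V_3)/39 + (V_0 - V_4)/1.8 + (V_0 - V_5)/2400 - 1 = 0
  Node 1: (V_1 - V_5)/10000 + (V_1 - V_3)/3.6 + (V_1 - 0)/2.4 = 0
  Node 2: (V_2 - V_0)/1200 + (V_2 - 0)/36000 + (V_2 - V_3)/24 + (V_2 - V_5)/7500 = 0
  Node 3: (V_3 - V_0)/39 + (V_3 - V_1)/3.6 + (V_3 - V_2)/24 + (V_3 - V_5)/390 + (V_3 - 0)/200 = 0
  Node 4: (V_4 - V_0)/1.8 + (V_4 - 0)/11000 + (V_4 - V_5)/33000 = 0
  Node 5: (V_5 - V_0)/2400 + (V_5 - V_1)/10000 + (V_5 - V_2)/7500 + (V_5 - V_3)/390 + (V_5 - V_4)/33000 + (V_5 - 0)/15 = 0
Collecting terms (coefficients in siemens):
  0.6491·V_0 - 0.0008333·V_2 - 0.02564·V_3 - 0.5556·V_4 - 0.0004167·V_5 = 1
  0.6945·V_1 - 0.2778·V_3 - 0.0001·V_5 = 0
  0.04266·V_2 - 0.0008333·V_0 - 0.04167·V_3 - 0.0001333·V_5 = 0
  0.3526·V_3 - 0.02564·V_0 - 0.2778·V_1 - 0.04167·V_2 - 0.002564·V_5 = 0
  0.5557·V_4 - 0.5556·V_0 - 0.0000303·V_5 = 0
  0.06991·V_5 - 0.0004167·V_0 - 0.0001·V_1 - 0.0001333·V_2 - 0.002564·V_3 - 0.0000303·V_4 = 0
Solving these 6 simultaneous equations (Gaussian elimination) gives:
  V_0 = 11.09 V, V_1 = 0.5849 V, V_2 = 1.645 V, V_3 = 1.462 V
  V_4 = 11.09 V, V_5 = 0.1285 V
R_eq = V_0 / 1 A = 11.09 Ω

Final answer: 11.09 Ω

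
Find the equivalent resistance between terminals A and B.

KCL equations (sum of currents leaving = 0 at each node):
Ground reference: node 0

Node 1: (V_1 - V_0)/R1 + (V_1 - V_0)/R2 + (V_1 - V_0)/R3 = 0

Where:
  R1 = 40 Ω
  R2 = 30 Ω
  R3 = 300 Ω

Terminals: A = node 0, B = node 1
Reduce the network between node 0 (A) and node 1 (B) by series/parallel combination:
  Rp1 = R1 ‖ R2 ‖ R3 (parallel, all between nodes 0 and 1) = 1/(1/40 + 1/30 + 1/300) = 16.22 Ω
R_eq = 16.22 Ω

Final answer: 16.22 Ω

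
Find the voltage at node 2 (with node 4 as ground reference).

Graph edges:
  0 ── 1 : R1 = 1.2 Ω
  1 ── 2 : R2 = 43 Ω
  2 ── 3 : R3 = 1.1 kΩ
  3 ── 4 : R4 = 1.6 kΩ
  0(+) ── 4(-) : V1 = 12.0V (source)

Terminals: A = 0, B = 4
Nodal analysis, taking node 4 as the 0 V reference.
Source V1 fixes V_0 = 12 V.
KCL at each unknown node (sum of currents leaving = 0; resistances in Ω):
  Node 1: (V_1 - 12)/1.2 + (V_1 - V_2)/43 = 0
  Node 2: (V_2 - V_1)/43 + (V_2 - V_3)/1100 = 0
  Node 3: (V_3 - V_2)/1100 + (V_3 - 0)/1600 = 0
Collecting terms (coefficients in siemens):
  0.8566·V_1 - 0.02326·V_2 = 10
  0.02416·V_2 - 0.02326·V_1 - 0.0009091·V_3 = 0
  0.001534·V_3 - 0.0009091·V_2 = 0
Solving these 3 simultaneous equations (Gaussian elimination) gives:
  V_1 = 11.99 V, V_2 = 11.81 V, V_3 = 6.997 V
The requested potential is V_2 = 11.81 V.

Final answer: V_2 = 11.81 V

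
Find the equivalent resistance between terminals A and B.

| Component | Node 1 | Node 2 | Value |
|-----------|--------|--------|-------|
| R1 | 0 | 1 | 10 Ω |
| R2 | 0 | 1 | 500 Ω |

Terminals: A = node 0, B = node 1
Reduce the network between node 0 (A) and node 1 (B) by series/parallel combination:
  Rp1 = R1 ‖ R2 (parallel, both between nodes 0 and 1) = 1/(1/10 + 1/500) = 9.804 Ω
R_eq = 9.804 Ω

Final answer: 9.804 Ω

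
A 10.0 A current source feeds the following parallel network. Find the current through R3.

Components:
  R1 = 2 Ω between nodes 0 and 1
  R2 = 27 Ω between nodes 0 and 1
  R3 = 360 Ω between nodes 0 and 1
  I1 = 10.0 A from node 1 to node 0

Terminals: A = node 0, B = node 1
All resistors sit directly between nodes 0 and 1, so they are in parallel and share one voltage V; the full source current 10 A splits among them.
1/R_par = 1/2 + 1/27 + 1/360 = 0.5398 S  =>  R_par = 1.852 Ω
V = I × R_par = 10 × 1.852 = 18.52 V
I_R3 = V/R3 = 18.52/360 = 0.05146 A

Final answer: 0.05146 A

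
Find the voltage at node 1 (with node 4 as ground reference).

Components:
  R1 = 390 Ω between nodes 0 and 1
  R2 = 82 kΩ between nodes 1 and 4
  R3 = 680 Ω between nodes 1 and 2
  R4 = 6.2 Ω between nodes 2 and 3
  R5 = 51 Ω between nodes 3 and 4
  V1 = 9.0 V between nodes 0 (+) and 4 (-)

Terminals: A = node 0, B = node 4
Nodal analysis, taking node 4 as the 0 V reference.
Source V1 fixes V_0 = 9 V.
KCL at each unknown node (sum of currents leaving = 0; resistances in Ω):
  Node 1: (V_1 - 9)/390 + (V_1 - 0)/82000 + (V_1 - V_2)/680 = 0
  Node 2: (V_2 - V_1)/680 + (V_2 - V_3)/6.2 = 0
  Node 3: (V_3 - V_2)/6.2 + (V_3 - 0)/51 = 0
Collecting terms (coefficients in siemens):
  0.004047·V_1 - 0.001471·V_2 = 0.02308
  0.1628·V_2 - 0.001471·V_1 - 0.1613·V_3 = 0
  0.1809·V_3 - 0.1613·V_2 = 0
Solving these 3 simultaneous equations (Gaussian elimination) gives:
  V_1 = 5.868 V, V_2 = 0.4553 V, V_3 = 0.4059 V
The requested potential is V_1 = 5.868 V.

Final answer: V_1 = 5.868 V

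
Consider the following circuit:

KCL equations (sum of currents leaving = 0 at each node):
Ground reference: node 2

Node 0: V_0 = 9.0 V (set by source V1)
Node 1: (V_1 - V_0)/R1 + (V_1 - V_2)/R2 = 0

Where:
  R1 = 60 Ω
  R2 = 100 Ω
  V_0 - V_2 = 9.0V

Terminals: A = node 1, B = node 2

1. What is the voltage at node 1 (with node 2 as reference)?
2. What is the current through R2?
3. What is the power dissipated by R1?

Nodal analysis, taking node 2 as the 0 V reference.
Source V1 fixes V_0 = 9 V.
KCL at each unknown node (sum of currents leaving = 0; resistances in Ω):
  Node 1: (V_1 - 9)/60 + (V_1 - 0)/100 = 0
Collecting terms: 0.02667 × V_1 = 0.15  =>  V_1 = 5.625 V
Part 1:
  Read off the nodal solution: V_1 = 5.625 V
Part 2:
  I_R2 = (V_1 - V_2)/R2 = (5.625 - 0)/100 = 0.05625 A
  Magnitude: I_R2 = 0.05625 A
Part 3:
  I_R1 = (V_0 - V_1)/R1 = (9 - 5.625)/60 = 0.05625 A
  P_R1 = I_R1² × R1 = (0.05625)² × 60 = 0.1898 W

Final answers:
1. V_1 = 5.625 V
2. I_R2 = 0.05625 A
3. P_R1 = 0.1898 W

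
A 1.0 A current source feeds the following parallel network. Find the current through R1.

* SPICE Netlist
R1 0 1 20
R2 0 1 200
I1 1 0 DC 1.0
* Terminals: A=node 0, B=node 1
All resistors sit directly between nodes 0 and 1, so they are in parallel and share one voltage V; the full source current 1 A splits among them.
1/R_par = 1/20 + 1/200 = 0.055 S  =>  R_par = 18.18 Ω
V = I × R_par = 1 × 18.18 = 18.18 V
I_R1 = V/R1 = 18.18/20 = 0.9091 A

Final answer: 0.9091 A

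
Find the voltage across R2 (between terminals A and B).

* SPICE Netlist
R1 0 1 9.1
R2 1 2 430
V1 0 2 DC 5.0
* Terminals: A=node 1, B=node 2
R1 and R2 are in series across V1 (node 0 → node 1 → node 2), and the output A–B is taken across R2, so this is a voltage divider.
Series current: I = V1/(R1 + R2) = 5/(9.1 + 430) = 5/439.1 = 0.01139 A
V_R2 = I × R2 = V1 × R2/(R1 + R2) = 5 × 430/439.1 = 4.896 V

Final answer: 4.896 V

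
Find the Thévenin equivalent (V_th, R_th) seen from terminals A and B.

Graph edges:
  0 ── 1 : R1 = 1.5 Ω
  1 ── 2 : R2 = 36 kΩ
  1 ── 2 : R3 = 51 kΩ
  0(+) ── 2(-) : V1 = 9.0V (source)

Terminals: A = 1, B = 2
Step 1 — V_th is the open-circuit voltage V_A - V_B (nothing connected across the terminals).
Nodal analysis, taking node 2 as the 0 V reference.
Source V1 fixes V_0 = 9 V.
KCL at each unknown node (sum of currents leaving = 0; resistances in Ω):
  Node 1: (V_1 - 9)/1.5 + (V_1 - 0)/36000 + (V_1 - 0)/51000 = 0
Collecting terms: 0.6667 × V_1 = 6  =>  V_1 = 8.999 V
V_th = V_1 - V_2 = 8.999 - 0 = 8.999 V
Step 2 — R_th: zero the source — replace V1 by a short circuit (node 2 merges into node 0) — and find the resistance seen between A (node 1) and B (node 0).
Reduce the network between node 1 (A) and node 0 (B) by series/parallel combination:
  Rp1 = R1 ‖ R2 ‖ R3 (parallel, all between nodes 0 and 1) = 1/(1/1.5 + 1/36000 + 1/51000) = 1.5 Ω
R_th = 1.5 Ω

Final answer: V_th = 8.999 V, R_th = 1.5 Ω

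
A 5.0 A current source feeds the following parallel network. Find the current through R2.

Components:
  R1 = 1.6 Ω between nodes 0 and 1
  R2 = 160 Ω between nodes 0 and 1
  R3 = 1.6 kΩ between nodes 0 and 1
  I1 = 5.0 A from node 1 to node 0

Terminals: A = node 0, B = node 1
All resistors sit directly between nodes 0 and 1, so they are in parallel and share one voltage V; the full source current 5 A splits among them.
1/R_par = 1/1.6 + 1/160 + 1/1600 = 0.6319 S  =>  R_par = 1.583 Ω
V = I × R_par = 5 × 1.583 = 7.913 V
I_R2 = V/R2 = 7.913/160 = 0.04946 A

Final answer: 0.04946 A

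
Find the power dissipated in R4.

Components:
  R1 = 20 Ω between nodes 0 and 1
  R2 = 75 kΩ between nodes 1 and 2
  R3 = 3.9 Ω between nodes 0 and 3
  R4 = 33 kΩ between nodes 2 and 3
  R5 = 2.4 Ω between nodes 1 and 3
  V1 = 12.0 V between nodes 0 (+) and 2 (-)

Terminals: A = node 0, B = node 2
Nodal analysis, taking node 2 as the 0 V reference.
Source V1 fixes V_0 = 12 V.
KCL at each unknown node (sum of currents leaving = 0; resistances in Ω):
  Node 1: (V_1 - 12)/20 + (V_1 - 0)/75000 + (V_1 - V_3)/2.4 = 0
  Node 3: (V_3 - 12)/3.9 + (V_3 - 0)/33000 + (V_3 - V_1)/2.4 = 0
Collecting terms (coefficients in siemens):
  0.4667·V_1 - 0.4167·V_3 = 0.6
  0.6731·V_3 - 0.4167·V_1 = 3.077
Determinant D = (0.4667)(0.6731) - (-0.4167)(-0.4167) = 0.1405
V_1 = [(0.6)(0.6731) - (-0.4167)(3.077)]/D = 12 V
V_3 = [(0.4667)(3.077) - (0.6)(-0.4167)]/D = 12 V
I_R4 = (V_2 - V_3)/R4 = (0 - 12)/33000 = -0.0003636 A
P_R4 = I_R4² × R4 = (-0.0003636)² × 33000 = 0.004362 W

Final answer: 0.004362 W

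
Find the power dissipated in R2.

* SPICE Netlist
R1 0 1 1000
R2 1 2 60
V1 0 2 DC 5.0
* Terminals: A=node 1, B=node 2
Nodal analysis, taking node 2 as the 0 V reference.
Source V1 fixes V_0 = 5 V.
KCL at each unknown node (sum of currents leaving = 0; resistances in Ω):
  Node 1: (V_1 - 5)/1000 + (V_1 - 0)/60 = 0
Collecting terms: 0.01767 × V_1 = 0.005  =>  V_1 = 0.283 V
I_R2 = (V_1 - V_2)/R2 = (0.283 - 0)/60 = 0.004717 A
P_R2 = I_R2² × R2 = (0.004717)² × 60 = 0.001335 W

Final answer: 0.001335 W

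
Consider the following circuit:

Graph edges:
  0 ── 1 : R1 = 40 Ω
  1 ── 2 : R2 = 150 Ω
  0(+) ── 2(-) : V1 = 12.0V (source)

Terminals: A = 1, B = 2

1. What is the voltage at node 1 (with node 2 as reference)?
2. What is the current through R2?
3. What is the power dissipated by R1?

Nodal analysis, taking node 2 as the 0 V reference.
Source V1 fixes V_0 = 12 V.
KCL at each unknown node (sum of currents leaving = 0; resistances in Ω):
  Node 1: (V_1 - 12)/40 + (V_1 - 0)/150 = 0
Collecting terms: 0.03167 × V_1 = 0.3  =>  V_1 = 9.474 V
Part 1:
  Read off the nodal solution: V_1 = 9.474 V
Part 2:
  I_R2 = (V_1 - V_2)/R2 = (9.474 - 0)/150 = 0.06316 A
  Magnitude: I_R2 = 0.06316 A
Part 3:
  I_R1 = (V_0 - V_1)/R1 = (12 - 9.474)/40 = 0.06316 A
  P_R1 = I_R1² × R1 = (0.06316)² × 40 = 0.1596 W

Final answers:
1. V_1 = 9.474 V
2. I_R2 = 0.06316 A
3. P_R1 = 0.1596 W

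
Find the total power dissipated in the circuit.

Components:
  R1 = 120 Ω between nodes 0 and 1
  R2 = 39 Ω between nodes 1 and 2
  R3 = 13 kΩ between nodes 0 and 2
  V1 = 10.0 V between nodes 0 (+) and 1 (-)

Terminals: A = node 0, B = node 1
Nodal analysis, taking node 1 as the 0 V reference.
Source V1 fixes V_0 = 10 V.
KCL at each unknown node (sum of currents leaving = 0; resistances in Ω):
  Node 2: (V_2 - 0)/39 + (V_2 - 10)/13000 = 0
Collecting terms: 0.02572 × V_2 = 0.0007692  =>  V_2 = 0.02991 V
Power in each resistor, P = (ΔV)²/R:
  P_R1 = (10 - 0)²/120 = 0.8333 W
  P_R2 = (0 - 0.02991)²/39 = 0.00002294 W
  P_R3 = (10 - 0.02991)²/13000 = 0.007646 W
P_total = P_R1 + P_R2 + P_R3 = 0.841 W

Final answer: 0.841 W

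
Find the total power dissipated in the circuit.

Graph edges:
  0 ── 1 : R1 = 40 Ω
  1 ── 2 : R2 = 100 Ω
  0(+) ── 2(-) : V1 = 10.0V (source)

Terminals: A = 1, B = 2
Nodal analysis, taking node 2 as the 0 V reference.
Source V1 fixes V_0 = 10 V.
KCL at each unknown node (sum of currents leaving = 0; resistances in Ω):
  Node 1: (V_1 - 10)/40 + (V_1 - 0)/100 = 0
Collecting terms: 0.035 × V_1 = 0.25  =>  V_1 = 7.143 V
Power in each resistor, P = (ΔV)²/R:
  P_R1 = (10 - 7.143)²/40 = 0.2041 W
  P_R2 = (7.143 - 0)²/100 = 0.5102 W
P_total = P_R1 + P_R2 = 0.7143 W

Final answer: 0.7143 W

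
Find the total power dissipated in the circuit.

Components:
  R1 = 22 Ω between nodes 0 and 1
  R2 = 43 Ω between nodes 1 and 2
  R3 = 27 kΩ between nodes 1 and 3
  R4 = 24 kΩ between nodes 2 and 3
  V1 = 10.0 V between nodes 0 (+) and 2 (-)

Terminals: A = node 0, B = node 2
Nodal analysis, taking node 2 as the 0 V reference.
Source V1 fixes V_0 = 10 V.
KCL at each unknown node (sum of currents leaving = 0; resistances in Ω):
  Node 1: (V_1 - 10)/22 + (V_1 - 0)/43 + (V_1 - V_3)/27000 = 0
  Node 3: (V_3 - V_1)/27000 + (V_3 - 0)/24000 = 0
Collecting terms (coefficients in siemens):
  0.06875·V_1 - 0.00003704·V_3 = 0.4545
  0.0000787·V_3 - 0.00003704·V_1 = 0
Determinant D = (0.06875)(0.0000787) - (-0.00003704)(-0.00003704) = 0.000005409
V_1 = [(0.4545)(0.0000787) - (-0.00003704)(0)]/D = 6.613 V
V_3 = [(0.06875)(0) - (0.4545)(-0.00003704)]/D = 3.112 V
Power in each resistor, P = (ΔV)²/R:
  P_R1 = (10 - 6.613)²/22 = 0.5213 W
  P_R2 = (6.613 - 0)²/43 = 1.017 W
  P_R3 = (6.613 - 3.112)²/27000 = 0.000454 W
  P_R4 = (0 - 3.112)²/24000 = 0.0004036 W
P_total = P_R1 + P_R2 + P_R3 + P_R4 = 1.539 W

Final answer: 1.539 W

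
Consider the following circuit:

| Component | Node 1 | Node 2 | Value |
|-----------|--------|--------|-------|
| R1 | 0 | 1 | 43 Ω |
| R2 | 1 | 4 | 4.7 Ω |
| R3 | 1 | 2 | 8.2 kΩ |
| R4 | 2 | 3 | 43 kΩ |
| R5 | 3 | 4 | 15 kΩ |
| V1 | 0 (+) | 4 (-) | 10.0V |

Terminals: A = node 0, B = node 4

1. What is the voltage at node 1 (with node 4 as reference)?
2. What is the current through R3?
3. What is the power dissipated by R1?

Nodal analysis, taking node 4 as the 0 V reference.
Source V1 fixes V_0 = 10 V.
KCL at each unknown node (sum of currents leaving = 0; resistances in Ω):
  Node 1: (V_1 - 10)/43 + (V_1 - 0)/4.7 + (V_1 - V_2)/8200 = 0
  Node 2: (V_2 - V_1)/8200 + (V_2 - V_3)/43000 = 0
  Node 3: (V_3 - V_2)/43000 + (V_3 - 0)/15000 = 0
Collecting terms (coefficients in siemens):
  0.2361·V_1 - 0.000122·V_2 = 0.2326
  0.0001452·V_2 - 0.000122·V_1 - 0.00002326·V_3 = 0
  0.00008992·V_3 - 0.00002326·V_2 = 0
Solving these 3 simultaneous equations (Gaussian elimination) gives:
  V_1 = 0.9853 V, V_2 = 0.8632 V, V_3 = 0.2232 V
Part 1:
  Read off the nodal solution: V_1 = 0.9853 V
Part 2:
  I_R3 = (V_1 - V_2)/R3 = (0.9853 - 0.8632)/8200 = 0.00001488 A
  Magnitude: I_R3 = 0.00001488 A
Part 3:
  I_R1 = (V_0 - V_1)/R1 = (10 - 0.9853)/43 = 0.2096 A
  P_R1 = I_R1² × R1 = (0.2096)² × 43 = 1.89 W

Final answers:
1. V_1 = 0.9853 V
2. I_R3 = 1.488e-05 A
3. P_R1 = 1.89 W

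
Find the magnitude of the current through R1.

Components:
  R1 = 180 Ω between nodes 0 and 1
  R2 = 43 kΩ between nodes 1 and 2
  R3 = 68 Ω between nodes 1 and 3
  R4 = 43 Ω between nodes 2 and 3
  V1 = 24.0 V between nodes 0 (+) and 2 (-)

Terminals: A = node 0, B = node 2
Nodal analysis, taking node 2 as the 0 V reference.
Source V1 fixes V_0 = 24 V.
KCL at each unknown node (sum of currents leaving = 0; resistances in Ω):
  Node 1: (V_1 - 24)/180 + (V_1 - 0)/43000 + (V_1 - V_3)/68 = 0
  Node 3: (V_3 - V_1)/68 + (V_3 - 0)/43 = 0
Collecting terms (coefficients in siemens):
  0.02028·V_1 - 0.01471·V_3 = 0.1333
  0.03796·V_3 - 0.01471·V_1 = 0
Determinant D = (0.02028)(0.03796) - (-0.01471)(-0.01471) = 0.0005538
V_1 = [(0.1333)(0.03796) - (-0.01471)(0)]/D = 9.14 V
V_3 = [(0.02028)(0) - (0.1333)(-0.01471)]/D = 3.541 V
I_R1 = (V_0 - V_1)/R1 = (24 - 9.14)/180 = 0.08256 A
|I_R1| = 0.08256 A

Final answer: |I_R1| = 0.08256 A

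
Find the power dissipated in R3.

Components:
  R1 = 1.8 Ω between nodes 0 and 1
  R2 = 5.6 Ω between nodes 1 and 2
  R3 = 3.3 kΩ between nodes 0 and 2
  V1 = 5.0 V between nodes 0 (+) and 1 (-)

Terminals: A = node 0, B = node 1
Nodal analysis, taking node 1 as the 0 V reference.
Source V1 fixes V_0 = 5 V.
KCL at each unknown node (sum of currents leaving = 0; resistances in Ω):
  Node 2: (V_2 - 0)/5.6 + (V_2 - 5)/3300 = 0
Collecting terms: 0.1789 × V_2 = 0.001515  =>  V_2 = 0.00847 V
I_R3 = (V_0 - V_2)/R3 = (5 - 0.00847)/3300 = 0.001513 A
P_R3 = I_R3² × R3 = (0.001513)² × 3300 = 0.00755 W

Final answer: 0.00755 W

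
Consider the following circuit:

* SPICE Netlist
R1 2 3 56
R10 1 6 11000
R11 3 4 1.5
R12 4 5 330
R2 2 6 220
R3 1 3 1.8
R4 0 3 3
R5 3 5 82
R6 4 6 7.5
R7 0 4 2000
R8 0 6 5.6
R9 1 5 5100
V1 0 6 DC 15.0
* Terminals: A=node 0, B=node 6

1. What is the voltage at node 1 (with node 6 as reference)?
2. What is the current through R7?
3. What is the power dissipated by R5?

Nodal analysis, taking node 6 as the 0 V reference.
Source V1 fixes V_0 = 15 V.
KCL at each unknown node (sum of currents leaving = 0; resistances in Ω):
  Node 1: (V_1 - V_3)/1.8 + (V_1 - V_5)/5100 + (V_1 - 0)/11000 = 0
  Node 2: (V_2 - V_3)/56 + (V_2 - 0)/220 = 0
  Node 3: (V_3 - V_2)/56 + (V_3 - V_1)/1.8 + (V_3 - 15)/3 + (V_3 - V_5)/82 + (V_3 - V_4)/1.5 = 0
  Node 4: (V_4 - 0)/7.5 + (V_4 - 15)/2000 + (V_4 - V_3)/1.5 + (V_4 - V_5)/330 = 0
  Node 5: (V_5 - V_3)/82 + (V_5 - V_1)/5100 + (V_5 - V_4)/330 = 0
Collecting terms (coefficients in siemens):
  0.5558·V_1 - 0.5556·V_3 - 0.0001961·V_5 = 0
  0.0224·V_2 - 0.01786·V_3 = 0
  1.586·V_3 - 0.5556·V_1 - 0.01786·V_2 - 0.6667·V_4 - 0.0122·V_5 = 5
  0.8035·V_4 - 0.6667·V_3 - 0.00303·V_5 = 0.0075
  0.01542·V_5 - 0.0001961·V_1 - 0.0122·V_3 - 0.00303·V_4 = 0
Solving these 5 simultaneous equations (Gaussian elimination) gives:
  V_1 = 11.16 V, V_2 = 8.896 V, V_3 = 11.16 V, V_4 = 9.31 V
  V_5 = 10.8 V
Part 1:
  Read off the nodal solution: V_1 = 11.16 V
Part 2:
  I_R7 = (V_0 - V_4)/R7 = (15 - 9.31)/2000 = 0.002845 A
  Magnitude: I_R7 = 0.002845 A
Part 3:
  I_R5 = (V_3 - V_5)/R5 = (11.16 - 10.8)/82 = 0.004436 A
  P_R5 = I_R5² × R5 = (0.004436)² × 82 = 0.001613 W

Final answers:
1. V_1 = 11.16 V
2. I_R7 = 0.002845 A
3. P_R5 = 0.001613 W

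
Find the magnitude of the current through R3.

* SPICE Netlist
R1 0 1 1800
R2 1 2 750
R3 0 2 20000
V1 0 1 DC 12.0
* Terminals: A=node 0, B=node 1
Nodal analysis, taking node 1 as the 0 V reference.
Source V1 fixes V_0 = 12 V.
KCL at each unknown node (sum of currents leaving = 0; resistances in Ω):
  Node 2: (V_2 - 0)/750 + (V_2 - 12)/20000 = 0
Collecting terms: 0.001383 × V_2 = 0.0006  =>  V_2 = 0.4337 V
I_R3 = (V_0 - V_2)/R3 = (12 - 0.4337)/20000 = 0.0005783 A
|I_R3| = 0.0005783 A

Final answer: |I_R3| = 0.0005783 A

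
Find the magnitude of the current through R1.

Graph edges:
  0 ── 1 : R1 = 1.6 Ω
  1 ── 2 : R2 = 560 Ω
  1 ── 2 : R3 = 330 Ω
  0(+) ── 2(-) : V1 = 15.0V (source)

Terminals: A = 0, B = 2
Nodal analysis, taking node 2 as the 0 V reference.
Source V1 fixes V_0 = 15 V.
KCL at each unknown node (sum of currents leaving = 0; resistances in Ω):
  Node 1: (V_1 - 15)/1.6 + (V_1 - 0)/560 + (V_1 - 0)/330 = 0
Collecting terms: 0.6298 × V_1 = 9.375  =>  V_1 = 14.89 V
I_R1 = (V_0 - V_1)/R1 = (15 - 14.89)/1.6 = 0.07169 A
|I_R1| = 0.07169 A

Final answer: |I_R1| = 0.07169 A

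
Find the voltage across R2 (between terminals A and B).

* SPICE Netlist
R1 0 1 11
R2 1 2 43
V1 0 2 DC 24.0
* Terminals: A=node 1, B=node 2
R1 and R2 are in series across V1 (node 0 → node 1 → node 2), and the output A–B is taken across R2, so this is a voltage divider.
Series current: I = V1/(R1 + R2) = 24/(11 + 43) = 24/54 = 0.4444 A
V_R2 = I × R2 = V1 × R2/(R1 + R2) = 24 × 43/54 = 19.11 V

Final answer: 19.11 V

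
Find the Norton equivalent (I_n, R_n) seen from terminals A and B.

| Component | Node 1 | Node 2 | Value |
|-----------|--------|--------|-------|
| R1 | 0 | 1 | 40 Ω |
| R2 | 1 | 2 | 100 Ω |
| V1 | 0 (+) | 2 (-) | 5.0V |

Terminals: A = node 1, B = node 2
Find the Thévenin equivalent first; then I_n = V_th/R_th and R_n = R_th.
Step 1 — V_th is the open-circuit voltage V_A - V_B (nothing connected across the terminals).
Nodal analysis, taking node 2 as the 0 V reference.
Source V1 fixes V_0 = 5 V.
KCL at each unknown node (sum of currents leaving = 0; resistances in Ω):
  Node 1: (V_1 - 5)/40 + (V_1 - 0)/100 = 0
Collecting terms: 0.035 × V_1 = 0.125  =>  V_1 = 3.571 V
V_th = V_1 - V_2 = 3.571 - 0 = 3.571 V
Step 2 — R_th: zero the source — replace V1 by a short circuit (node 2 merges into node 0) — and find the resistance seen between A (node 1) and B (node 0).
Reduce the network between node 1 (A) and node 0 (B) by series/parallel combination:
  Rp1 = R1 ‖ R2 (parallel, both between nodes 0 and 1) = 1/(1/40 + 1/100) = 28.57 Ω
R_th = 28.57 Ω
I_n = V_th/R_th = 3.571/28.57 = 0.125 A, and R_n = R_th = 28.57 Ω

Final answer: I_n = 0.125 A, R_n = 28.57 Ω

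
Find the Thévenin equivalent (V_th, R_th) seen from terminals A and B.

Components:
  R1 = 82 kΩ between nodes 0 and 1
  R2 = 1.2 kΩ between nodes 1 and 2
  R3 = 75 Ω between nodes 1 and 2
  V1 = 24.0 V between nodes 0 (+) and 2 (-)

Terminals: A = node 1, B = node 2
Step 1 — V_th is the open-circuit voltage V_A - V_B (nothing connected across the terminals).
Nodal analysis, taking node 2 as the 0 V reference.
Source V1 fixes V_0 = 24 V.
KCL at each unknown node (sum of currents leaving = 0; resistances in Ω):
  Node 1: (V_1 - 24)/82000 + (V_1 - 0)/1200 + (V_1 - 0)/75 = 0
Collecting terms: 0.01418 × V_1 = 0.0002927  =>  V_1 = 0.02064 V
V_th = V_1 - V_2 = 0.02064 - 0 = 0.02064 V
Step 2 — R_th: zero the source — replace V1 by a short circuit (node 2 merges into node 0) — and find the resistance seen between A (node 1) and B (node 0).
Reduce the network between node 1 (A) and node 0 (B) by series/parallel combination:
  Rp1 = R1 ‖ R2 ‖ R3 (parallel, all between nodes 0 and 1) = 1/(1/82000 + 1/1200 + 1/75) = 70.53 Ω
R_th = 70.53 Ω

Final answer: V_th = 0.02064 V, R_th = 70.53 Ω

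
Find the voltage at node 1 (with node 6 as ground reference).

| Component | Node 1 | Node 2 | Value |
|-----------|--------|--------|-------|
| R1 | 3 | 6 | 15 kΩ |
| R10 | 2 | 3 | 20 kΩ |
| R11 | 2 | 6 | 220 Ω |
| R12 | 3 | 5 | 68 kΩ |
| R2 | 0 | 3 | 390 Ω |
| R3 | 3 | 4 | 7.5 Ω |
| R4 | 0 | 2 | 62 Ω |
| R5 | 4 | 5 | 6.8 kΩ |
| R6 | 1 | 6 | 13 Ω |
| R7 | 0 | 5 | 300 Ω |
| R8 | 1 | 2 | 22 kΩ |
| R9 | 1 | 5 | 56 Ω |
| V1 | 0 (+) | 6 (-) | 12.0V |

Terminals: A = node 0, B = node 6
Nodal analysis, taking node 6 as the 0 V reference.
Source V1 fixes V_0 = 12 V.
KCL at each unknown node (sum of currents leaving = 0; resistances in Ω):
  Node 1: (V_1 - 0)/13 + (V_1 - V_2)/22000 + (V_1 - V_5)/56 = 0
  Node 2: (V_2 - 12)/62 + (V_2 - V_1)/22000 + (V_2 - V_3)/20000 + (V_2 - 0)/220 = 0
  Node 3: (V_3 - 0)/15000 + (V_3 - 12)/390 + (V_3 - V_4)/7.5 + (V_3 - V_2)/20000 + (V_3 - V_5)/68000 = 0
  Node 4: (V_4 - V_3)/7.5 + (V_4 - V_5)/6800 = 0
  Node 5: (V_5 - V_4)/6800 + (V_5 - 12)/300 + (V_5 - V_1)/56 + (V_5 - V_3)/68000 = 0
Collecting terms (coefficients in siemens):
  0.09483·V_1 - 0.00004545·V_2 - 0.01786·V_5 = 0
  0.02077·V_2 - 0.00004545·V_1 - 0.00005·V_3 = 0.1935
  0.136·V_3 - 0.00005·V_2 - 0.1333·V_4 - 0.00001471·V_5 = 0.03077
  0.1335·V_4 - 0.1333·V_3 - 0.0001471·V_5 = 0
  0.02135·V_5 - 0.01786·V_1 - 0.00001471·V_3 - 0.0001471·V_4 = 0.04
Solving these 5 simultaneous equations (Gaussian elimination) gives:
  V_1 = 0.4429 V, V_2 = 9.346 V, V_3 = 11.12 V, V_4 = 11.11 V
  V_5 = 2.328 V
The requested potential is V_1 = 0.4429 V.

Final answer: V_1 = 0.4429 V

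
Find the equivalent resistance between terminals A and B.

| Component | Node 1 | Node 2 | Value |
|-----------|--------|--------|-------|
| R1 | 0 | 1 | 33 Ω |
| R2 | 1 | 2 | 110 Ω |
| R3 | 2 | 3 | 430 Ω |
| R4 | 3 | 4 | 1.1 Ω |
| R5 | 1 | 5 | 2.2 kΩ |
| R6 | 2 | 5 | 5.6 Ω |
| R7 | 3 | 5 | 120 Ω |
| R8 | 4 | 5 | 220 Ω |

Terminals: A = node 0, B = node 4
The network is not a plain series/parallel combination. Inject a 1 A test current into terminal A (node 0) and return it from terminal B (node 4); then R_eq = V_A / (1 A).
Nodal analysis, taking node 4 as the 0 V reference.
Current source I_test pushes 1 A into node 0 and draws it out of node 4.
KCL at each unknown node (sum of currents leaving = 0; resistances in Ω):
  Node 0: (V_0 - V_1)/33 - 1 = 0
  Node 1: (V_1 - V_0)/33 + (V_1 - V_2)/110 + (V_1 - V_5)/2200 = 0
  Node 2: (V_2 - V_1)/110 + (V_2 - V_3)/430 + (V_2 - V_5)/5.6 = 0
  Node 3: (V_3 - V_2)/430 + (V_3 - 0)/1.1 + (V_3 - V_5)/120 = 0
  Node 5: (V_5 - V_1)/2200 + (V_5 - V_2)/5.6 + (V_5 - V_3)/120 + (V_5 - 0)/220 = 0
Collecting terms (coefficients in siemens):
  0.0303·V_0 - 0.0303·V_1 = 1
  0.03985·V_1 - 0.0303·V_0 - 0.009091·V_2 - 0.0004545·V_5 = 0
  0.19·V_2 - 0.009091·V_1 - 0.002326·V_3 - 0.1786·V_5 = 0
  0.9197·V_3 - 0.002326·V_2 - 0.008333·V_5 = 0
  0.1919·V_5 - 0.0004545·V_1 - 0.1786·V_2 - 0.008333·V_3 = 0
Solving these 5 simultaneous equations (Gaussian elimination) gives:
  V_0 = 207.6 V, V_1 = 174.6 V, V_2 = 70.06 V, V_3 = 0.7718 V
  V_5 = 65.64 V
R_eq = V_0 / 1 A = 207.6 Ω

Final answer: 207.6 Ω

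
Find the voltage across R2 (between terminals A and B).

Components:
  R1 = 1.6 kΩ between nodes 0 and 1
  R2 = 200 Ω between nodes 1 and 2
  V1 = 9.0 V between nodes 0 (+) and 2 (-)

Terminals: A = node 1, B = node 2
R1 and R2 are in series across V1 (node 0 → node 1 → node 2), and the output A–B is taken across R2, so this is a voltage divider.
Series current: I = V1/(R1 + R2) = 9/(1600 + 200) = 9/1800 = 0.005 A
V_R2 = I × R2 = V1 × R2/(R1 + R2) = 9 × 200/1800 = 1 V

Final answer: 1 V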